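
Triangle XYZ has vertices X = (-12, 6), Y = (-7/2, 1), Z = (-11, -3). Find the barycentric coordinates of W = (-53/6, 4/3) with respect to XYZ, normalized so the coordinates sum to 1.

(1/3, 1/3, 1/3)

Signed area of the reference triangle: [XYZ] = ½·((-12)·(1−(-3)) + (-7/2)·(-3−6) + (-11)·(6−1)) = ½·(-48 + 63/2 − 55) = -143/4.
[WYZ] = ½·((-53/6)·(1−(-3)) + (-7/2)·(-3−(4/3)) + (-11)·(4/3−1)) = ½·(-106/3 + 91/6 − 11/3) = -143/12, so the X-coordinate is (-143/12)/(-143/4) = 1/3.
[XWZ] = ½·((-12)·(4/3−(-3)) + (-53/6)·(-3−6) + (-11)·(6−(4/3))) = ½·(-52 + 159/2 − 154/3) = -143/12, so the Y-coordinate is 1/3.
[XYW] = ½·((-12)·(1−(4/3)) + (-7/2)·(4/3−6) + (-53/6)·(6−1)) = ½·(4 + 49/3 − 265/6) = -143/12, so the Z-coordinate is 1/3.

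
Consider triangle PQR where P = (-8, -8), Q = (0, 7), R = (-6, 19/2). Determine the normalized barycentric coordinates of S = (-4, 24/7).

Signed area of the reference triangle: [PQR] = ½·((-8)·(7−(19/2)) + 0·(19/2−(-8)) + (-6)·(-8−7)) = ½·(20 + 0 + 90) = 55.
[SQR] = ½·((-4)·(7−(19/2)) + 0·(19/2−(24/7)) + (-6)·(24/7−7)) = ½·(10 + 0 + 150/7) = 110/7, so the P-coordinate is (110/7)/55 = 2/7.
[PSR] = ½·((-8)·(24/7−(19/2)) + (-4)·(19/2−(-8)) + (-6)·(-8−(24/7))) = ½·(340/7 − 70 + 480/7) = 165/7, so the Q-coordinate is 3/7.
[PQS] = ½·((-8)·(7−(24/7)) + 0·(24/7−(-8)) + (-4)·(-8−7)) = ½·(-200/7 + 0 + 60) = 110/7, so the R-coordinate is 2/7.

(2/7, 3/7, 2/7)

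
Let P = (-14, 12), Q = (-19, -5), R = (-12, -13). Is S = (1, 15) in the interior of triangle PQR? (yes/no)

Barycentric coordinates of S: (100/53, -127/53, 80/53).
The three coordinates are positive, negative, positive; a point is interior exactly when all three are positive.

no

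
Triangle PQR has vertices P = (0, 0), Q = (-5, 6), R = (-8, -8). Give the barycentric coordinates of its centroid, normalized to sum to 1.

The centroid is the average of the vertices, so each weight is 1/3.

(1/3, 1/3, 1/3)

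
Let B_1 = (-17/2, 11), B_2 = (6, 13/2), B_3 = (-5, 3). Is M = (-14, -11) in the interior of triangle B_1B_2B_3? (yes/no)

no

Barycentric coordinates of M: (-490/401, -484/401, 1375/401).
The three coordinates are negative, negative, positive; a point is interior exactly when all three are positive.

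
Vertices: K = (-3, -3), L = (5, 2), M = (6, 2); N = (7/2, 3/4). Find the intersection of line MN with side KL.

Barycentric coordinates of N with respect to KLM: (1/4, 1/4, 1/2).
On side KL the M-coordinate is zero; dropping N's M-weight 1/2 and renormalizing the remaining 1/4 : 1/4 gives weights 1/2, 1/2 on K, L.
J = (1/2)·(-3, -3) + (1/2)·(5, 2) = (1, -1/2).

(1, -1/2)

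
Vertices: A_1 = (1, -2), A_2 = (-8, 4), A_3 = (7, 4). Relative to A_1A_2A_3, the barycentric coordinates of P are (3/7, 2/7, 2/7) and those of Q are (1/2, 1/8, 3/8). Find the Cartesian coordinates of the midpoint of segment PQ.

Barycentric coordinates of the midpoint are the average: (13/28, 23/112, 37/112).
Converting: (13/28)·A_1 + (23/112)·A_2 + (37/112)·A_3 = (127/112, 17/14).

(127/112, 17/14)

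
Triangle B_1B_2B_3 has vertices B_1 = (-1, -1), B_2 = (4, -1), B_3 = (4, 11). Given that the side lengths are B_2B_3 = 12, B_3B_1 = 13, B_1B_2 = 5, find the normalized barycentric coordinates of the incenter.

(2/5, 13/30, 1/6)

The incenter has barycentric coordinates proportional to the opposite side lengths: (12 : 13 : 5).
Normalizing by 12+13+5 = 30 gives (2/5, 13/30, 1/6).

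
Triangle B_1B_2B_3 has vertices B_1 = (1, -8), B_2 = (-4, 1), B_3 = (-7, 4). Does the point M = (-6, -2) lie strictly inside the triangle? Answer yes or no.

Barycentric coordinates of M: (5/4, -3, 11/4).
The three coordinates are positive, negative, positive; a point is interior exactly when all three are positive.

no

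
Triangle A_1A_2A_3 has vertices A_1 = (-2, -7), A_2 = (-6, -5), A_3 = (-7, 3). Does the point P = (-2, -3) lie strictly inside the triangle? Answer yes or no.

Barycentric coordinates of P: (17/15, -2/3, 8/15).
The three coordinates are positive, negative, positive; a point is interior exactly when all three are positive.

no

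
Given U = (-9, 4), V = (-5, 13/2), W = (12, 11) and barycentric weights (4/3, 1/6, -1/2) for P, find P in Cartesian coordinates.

(-113/6, 11/12)

P = (4/3)·U + (1/6)·V + (-1/2)·W.
x-coordinate: (4/3)·(-9) + (1/6)·(-5) + (-1/2)·12 = -113/6.
y-coordinate: (4/3)·4 + (1/6)·(13/2) + (-1/2)·11 = 11/12.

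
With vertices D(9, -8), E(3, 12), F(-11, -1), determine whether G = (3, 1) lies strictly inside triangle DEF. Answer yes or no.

Barycentric coordinates of G: (77/179, 69/179, 33/179).
The three coordinates are positive, positive, positive; a point is interior exactly when all three are positive.

yes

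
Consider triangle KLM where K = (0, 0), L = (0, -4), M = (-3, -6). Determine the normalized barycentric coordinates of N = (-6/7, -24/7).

(2/7, 3/7, 2/7)

Signed area of the reference triangle: [KLM] = ½·(0·(-4−(-6)) + 0·(-6−0) + (-3)·(0−(-4))) = ½·(0 + 0 − 12) = -6.
[NLM] = ½·((-6/7)·(-4−(-6)) + 0·(-6−(-24/7)) + (-3)·(-24/7−(-4))) = ½·(-12/7 + 0 − 12/7) = -12/7, so the K-coordinate is (-12/7)/(-6) = 2/7.
[KNM] = ½·(0·(-24/7−(-6)) + (-6/7)·(-6−0) + (-3)·(0−(-24/7))) = ½·(0 + 36/7 − 72/7) = -18/7, so the L-coordinate is 3/7.
[KLN] = ½·(0·(-4−(-24/7)) + 0·(-24/7−0) + (-6/7)·(0−(-4))) = ½·(0 + 0 − 24/7) = -12/7, so the M-coordinate is 2/7.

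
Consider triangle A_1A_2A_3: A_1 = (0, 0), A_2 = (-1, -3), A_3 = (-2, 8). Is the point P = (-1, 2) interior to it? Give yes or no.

Barycentric coordinates of P: (5/14, 2/7, 5/14).
The three coordinates are positive, positive, positive; a point is interior exactly when all three are positive.

yes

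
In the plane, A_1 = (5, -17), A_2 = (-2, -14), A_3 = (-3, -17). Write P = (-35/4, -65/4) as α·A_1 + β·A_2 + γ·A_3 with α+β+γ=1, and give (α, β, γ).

(-3/4, 1/4, 3/2)

Signed area of the reference triangle: [A_1A_2A_3] = ½·(5·(-14−(-17)) + (-2)·(-17−(-17)) + (-3)·(-17−(-14))) = ½·(15 + 0 + 9) = 12.
[PA_2A_3] = ½·((-35/4)·(-14−(-17)) + (-2)·(-17−(-65/4)) + (-3)·(-65/4−(-14))) = ½·(-105/4 + 3/2 + 27/4) = -9, so the A_1-coordinate is (-9)/12 = -3/4.
[A_1PA_3] = ½·(5·(-65/4−(-17)) + (-35/4)·(-17−(-17)) + (-3)·(-17−(-65/4))) = ½·(15/4 + 0 + 9/4) = 3, so the A_2-coordinate is 1/4.
[A_1A_2P] = ½·(5·(-14−(-65/4)) + (-2)·(-65/4−(-17)) + (-35/4)·(-17−(-14))) = ½·(45/4 − 3/2 + 105/4) = 18, so the A_3-coordinate is 3/2.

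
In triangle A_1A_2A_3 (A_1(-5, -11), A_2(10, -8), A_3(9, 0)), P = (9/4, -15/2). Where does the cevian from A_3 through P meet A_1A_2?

Barycentric coordinates of P with respect to A_1A_2A_3: (1/2, 1/4, 1/4).
On side A_1A_2 the A_3-coordinate is zero; dropping P's A_3-weight 1/4 and renormalizing the remaining 1/2 : 1/4 gives weights 2/3, 1/3 on A_1, A_2.
Q = (2/3)·(-5, -11) + (1/3)·(10, -8) = (0, -10).

(0, -10)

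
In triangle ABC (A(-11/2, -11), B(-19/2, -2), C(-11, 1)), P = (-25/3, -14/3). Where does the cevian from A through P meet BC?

(-39/4, -3/2)

Barycentric coordinates of P with respect to ABC: (1/3, 5/9, 1/9).
On side BC the A-coordinate is zero; dropping P's A-weight 1/3 and renormalizing the remaining 5/9 : 1/9 gives weights 5/6, 1/6 on B, C.
Q = (5/6)·(-19/2, -2) + (1/6)·(-11, 1) = (-39/4, -3/2).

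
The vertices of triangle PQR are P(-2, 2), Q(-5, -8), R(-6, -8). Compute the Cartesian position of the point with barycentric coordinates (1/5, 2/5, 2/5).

S = (1/5)·P + (2/5)·Q + (2/5)·R.
x-coordinate: (1/5)·(-2) + (2/5)·(-5) + (2/5)·(-6) = -24/5.
y-coordinate: (1/5)·2 + (2/5)·(-8) + (2/5)·(-8) = -6.

(-24/5, -6)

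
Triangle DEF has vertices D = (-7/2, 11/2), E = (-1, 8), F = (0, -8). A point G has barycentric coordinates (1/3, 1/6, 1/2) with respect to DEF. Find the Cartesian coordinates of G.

(-4/3, -5/6)

G = (1/3)·D + (1/6)·E + (1/2)·F.
x-coordinate: (1/3)·(-7/2) + (1/6)·(-1) + (1/2)·0 = -4/3.
y-coordinate: (1/3)·(11/2) + (1/6)·8 + (1/2)·(-8) = -5/6.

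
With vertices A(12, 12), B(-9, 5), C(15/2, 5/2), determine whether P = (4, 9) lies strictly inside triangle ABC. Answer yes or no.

Barycentric coordinates of P: (197/336, 125/336, 1/24).
The three coordinates are positive, positive, positive; a point is interior exactly when all three are positive.

yes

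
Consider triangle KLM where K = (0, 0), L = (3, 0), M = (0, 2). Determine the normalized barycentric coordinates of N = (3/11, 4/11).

(8/11, 1/11, 2/11)

Signed area of the reference triangle: [KLM] = ½·(0·(0−2) + 3·(2−0) + 0·(0−0)) = ½·(0 + 6 + 0) = 3.
[NLM] = ½·((3/11)·(0−2) + 3·(2−(4/11)) + 0·(4/11−0)) = ½·(-6/11 + 54/11 + 0) = 24/11, so the K-coordinate is (24/11)/3 = 8/11.
[KNM] = ½·(0·(4/11−2) + (3/11)·(2−0) + 0·(0−(4/11))) = ½·(0 + 6/11 + 0) = 3/11, so the L-coordinate is 1/11.
[KLN] = ½·(0·(0−(4/11)) + 3·(4/11−0) + (3/11)·(0−0)) = ½·(0 + 12/11 + 0) = 6/11, so the M-coordinate is 2/11.
Check: 8/11 + 1/11 + 2/11 = 1.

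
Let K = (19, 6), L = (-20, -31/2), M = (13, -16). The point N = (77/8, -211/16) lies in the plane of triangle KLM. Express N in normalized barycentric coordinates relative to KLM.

Signed area of the reference triangle: [KLM] = ½·(19·(-31/2−(-16)) + (-20)·(-16−6) + 13·(6−(-31/2))) = ½·(19/2 + 440 + 559/2) = 729/2.
[NLM] = ½·((77/8)·(-31/2−(-16)) + (-20)·(-16−(-211/16)) + 13·(-211/16−(-31/2))) = ½·(77/16 + 225/4 + 481/16) = 729/16, so the K-coordinate is (729/16)/(729/2) = 1/8.
[KNM] = ½·(19·(-211/16−(-16)) + (77/8)·(-16−6) + 13·(6−(-211/16))) = ½·(855/16 − 847/4 + 3991/16) = 729/16, so the L-coordinate is 1/8.
[KLN] = ½·(19·(-31/2−(-211/16)) + (-20)·(-211/16−6) + (77/8)·(6−(-31/2))) = ½·(-703/16 + 1535/4 + 3311/16) = 2187/8, so the M-coordinate is 3/4.

(1/8, 1/8, 3/4)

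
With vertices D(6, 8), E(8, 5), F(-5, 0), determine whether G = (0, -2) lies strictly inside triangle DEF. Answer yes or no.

no

Barycentric coordinates of G: (-51/49, 62/49, 38/49).
The three coordinates are negative, positive, positive; a point is interior exactly when all three are positive.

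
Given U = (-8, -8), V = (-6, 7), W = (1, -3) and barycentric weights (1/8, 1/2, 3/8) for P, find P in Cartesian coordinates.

P = (1/8)·U + (1/2)·V + (3/8)·W.
x-coordinate: (1/8)·(-8) + (1/2)·(-6) + (3/8)·1 = -29/8.
y-coordinate: (1/8)·(-8) + (1/2)·7 + (3/8)·(-3) = 11/8.

(-29/8, 11/8)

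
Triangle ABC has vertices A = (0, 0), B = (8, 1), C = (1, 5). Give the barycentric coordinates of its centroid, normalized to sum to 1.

(1/3, 1/3, 1/3)

The centroid is the average of the vertices, so each weight is 1/3.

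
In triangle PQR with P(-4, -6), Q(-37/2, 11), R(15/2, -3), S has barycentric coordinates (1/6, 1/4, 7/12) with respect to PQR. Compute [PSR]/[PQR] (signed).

1/4

The signed ratio [PSR]/[PQR] equals the barycentric coordinate of S at vertex Q, which is 1/4.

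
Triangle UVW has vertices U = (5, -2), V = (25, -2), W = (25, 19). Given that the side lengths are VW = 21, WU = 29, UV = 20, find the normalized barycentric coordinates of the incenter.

(3/10, 29/70, 2/7)

The incenter has barycentric coordinates proportional to the opposite side lengths: (21 : 29 : 20).
Normalizing by 21+29+20 = 70 gives (3/10, 29/70, 2/7).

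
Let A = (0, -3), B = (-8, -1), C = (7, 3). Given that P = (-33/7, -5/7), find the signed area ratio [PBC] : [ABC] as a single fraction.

1/7

[ABC] = ½·(0·(-1−3) + (-8)·(3−(-3)) + 7·(-3−(-1))) = ½·(0 − 48 − 14) = -31.
[PBC] = ½·((-33/7)·(-1−3) + (-8)·(3−(-5/7)) + 7·(-5/7−(-1))) = ½·(132/7 − 208/7 + 2) = -31/7, so the ratio is (-31/7)/(-31) = 1/7.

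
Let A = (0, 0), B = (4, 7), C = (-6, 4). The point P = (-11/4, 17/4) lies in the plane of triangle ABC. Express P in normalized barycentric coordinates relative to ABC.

Signed area of the reference triangle: [ABC] = ½·(0·(7−4) + 4·(4−0) + (-6)·(0−7)) = ½·(0 + 16 + 42) = 29.
[PBC] = ½·((-11/4)·(7−4) + 4·(4−(17/4)) + (-6)·(17/4−7)) = ½·(-33/4 − 1 + 33/2) = 29/8, so the A-coordinate is (29/8)/29 = 1/8.
[APC] = ½·(0·(17/4−4) + (-11/4)·(4−0) + (-6)·(0−(17/4))) = ½·(0 − 11 + 51/2) = 29/4, so the B-coordinate is 1/4.
[ABP] = ½·(0·(7−(17/4)) + 4·(17/4−0) + (-11/4)·(0−7)) = ½·(0 + 17 + 77/4) = 145/8, so the C-coordinate is 5/8.
Check: 1/8 + 1/4 + 5/8 = 1.

(1/8, 1/4, 5/8)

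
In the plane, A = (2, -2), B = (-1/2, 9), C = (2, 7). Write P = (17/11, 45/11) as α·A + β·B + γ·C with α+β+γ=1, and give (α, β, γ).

Signed area of the reference triangle: [ABC] = ½·(2·(9−7) + (-1/2)·(7−(-2)) + 2·(-2−9)) = ½·(4 − 9/2 − 22) = -45/4.
[PBC] = ½·((17/11)·(9−7) + (-1/2)·(7−(45/11)) + 2·(45/11−9)) = ½·(34/11 − 16/11 − 108/11) = -45/11, so the A-coordinate is (-45/11)/(-45/4) = 4/11.
[APC] = ½·(2·(45/11−7) + (17/11)·(7−(-2)) + 2·(-2−(45/11))) = ½·(-64/11 + 153/11 − 134/11) = -45/22, so the B-coordinate is 2/11.
[ABP] = ½·(2·(9−(45/11)) + (-1/2)·(45/11−(-2)) + (17/11)·(-2−9)) = ½·(108/11 − 67/22 − 17) = -225/44, so the C-coordinate is 5/11.
Check: 4/11 + 2/11 + 5/11 = 1.

(4/11, 2/11, 5/11)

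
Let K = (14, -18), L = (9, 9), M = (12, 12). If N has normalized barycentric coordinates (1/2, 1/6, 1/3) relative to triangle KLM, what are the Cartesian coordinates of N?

N = (1/2)·K + (1/6)·L + (1/3)·M.
x-coordinate: (1/2)·14 + (1/6)·9 + (1/3)·12 = 25/2.
y-coordinate: (1/2)·(-18) + (1/6)·9 + (1/3)·12 = -7/2.

(25/2, -7/2)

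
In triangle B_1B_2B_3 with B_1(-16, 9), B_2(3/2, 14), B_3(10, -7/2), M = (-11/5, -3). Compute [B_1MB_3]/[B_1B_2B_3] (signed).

[B_1B_2B_3] = ½·((-16)·(14−(-7/2)) + (3/2)·(-7/2−9) + 10·(9−14)) = ½·(-280 − 75/4 − 50) = -1395/8.
[B_1MB_3] = ½·((-16)·(-3−(-7/2)) + (-11/5)·(-7/2−9) + 10·(9−(-3))) = ½·(-8 + 55/2 + 120) = 279/4, so the ratio is (279/4)/(-1395/8) = -2/5.

-2/5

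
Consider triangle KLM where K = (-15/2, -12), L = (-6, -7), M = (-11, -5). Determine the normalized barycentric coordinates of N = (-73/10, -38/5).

Signed area of the reference triangle: [KLM] = ½·((-15/2)·(-7−(-5)) + (-6)·(-5−(-12)) + (-11)·(-12−(-7))) = ½·(15 − 42 + 55) = 14.
[NLM] = ½·((-73/10)·(-7−(-5)) + (-6)·(-5−(-38/5)) + (-11)·(-38/5−(-7))) = ½·(73/5 − 78/5 + 33/5) = 14/5, so the K-coordinate is (14/5)/14 = 1/5.
[KNM] = ½·((-15/2)·(-38/5−(-5)) + (-73/10)·(-5−(-12)) + (-11)·(-12−(-38/5))) = ½·(39/2 − 511/10 + 242/5) = 42/5, so the L-coordinate is 3/5.
[KLN] = ½·((-15/2)·(-7−(-38/5)) + (-6)·(-38/5−(-12)) + (-73/10)·(-12−(-7))) = ½·(-9/2 − 132/5 + 73/2) = 14/5, so the M-coordinate is 1/5.
Check: 1/5 + 3/5 + 1/5 = 1.

(1/5, 3/5, 1/5)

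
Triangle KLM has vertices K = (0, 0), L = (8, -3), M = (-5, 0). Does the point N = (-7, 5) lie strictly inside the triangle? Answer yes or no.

Barycentric coordinates of N: (59/15, -5/3, -19/15).
The three coordinates are positive, negative, negative; a point is interior exactly when all three are positive.

no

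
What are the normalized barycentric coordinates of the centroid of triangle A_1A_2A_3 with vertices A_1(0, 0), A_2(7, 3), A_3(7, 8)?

The centroid is the average of the vertices, so each weight is 1/3.

(1/3, 1/3, 1/3)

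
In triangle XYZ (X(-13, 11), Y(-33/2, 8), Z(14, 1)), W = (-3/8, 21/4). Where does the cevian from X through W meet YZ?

(23/6, 10/3)

Barycentric coordinates of W with respect to XYZ: (1/4, 1/4, 1/2).
On side YZ the X-coordinate is zero; dropping W's X-weight 1/4 and renormalizing the remaining 1/4 : 1/2 gives weights 1/3, 2/3 on Y, Z.
V = (1/3)·(-33/2, 8) + (2/3)·(14, 1) = (23/6, 10/3).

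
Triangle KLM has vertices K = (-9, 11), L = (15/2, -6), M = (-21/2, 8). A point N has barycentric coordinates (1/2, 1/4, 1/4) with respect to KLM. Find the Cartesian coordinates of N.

N = (1/2)·K + (1/4)·L + (1/4)·M.
x-coordinate: (1/2)·(-9) + (1/4)·(15/2) + (1/4)·(-21/2) = -21/4.
y-coordinate: (1/2)·11 + (1/4)·(-6) + (1/4)·8 = 6.

(-21/4, 6)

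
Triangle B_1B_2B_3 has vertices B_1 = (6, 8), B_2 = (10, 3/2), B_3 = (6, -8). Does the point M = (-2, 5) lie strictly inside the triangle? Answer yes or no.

Barycentric coordinates of M: (2, -2, 1).
The three coordinates are positive, negative, positive; a point is interior exactly when all three are positive.

no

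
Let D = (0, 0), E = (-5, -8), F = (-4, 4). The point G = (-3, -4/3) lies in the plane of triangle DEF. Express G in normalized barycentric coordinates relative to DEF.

Signed area of the reference triangle: [DEF] = ½·(0·(-8−4) + (-5)·(4−0) + (-4)·(0−(-8))) = ½·(0 − 20 − 32) = -26.
[GEF] = ½·((-3)·(-8−4) + (-5)·(4−(-4/3)) + (-4)·(-4/3−(-8))) = ½·(36 − 80/3 − 80/3) = -26/3, so the D-coordinate is (-26/3)/(-26) = 1/3.
[DGF] = ½·(0·(-4/3−4) + (-3)·(4−0) + (-4)·(0−(-4/3))) = ½·(0 − 12 − 16/3) = -26/3, so the E-coordinate is 1/3.
[DEG] = ½·(0·(-8−(-4/3)) + (-5)·(-4/3−0) + (-3)·(0−(-8))) = ½·(0 + 20/3 − 24) = -26/3, so the F-coordinate is 1/3.
Check: 1/3 + 1/3 + 1/3 = 1.

(1/3, 1/3, 1/3)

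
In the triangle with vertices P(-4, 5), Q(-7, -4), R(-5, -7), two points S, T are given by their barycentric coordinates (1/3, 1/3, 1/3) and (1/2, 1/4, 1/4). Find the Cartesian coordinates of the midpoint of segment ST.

Barycentric coordinates of the midpoint are the average: (5/12, 7/24, 7/24).
Converting: (5/12)·P + (7/24)·Q + (7/24)·R = (-31/6, -9/8).

(-31/6, -9/8)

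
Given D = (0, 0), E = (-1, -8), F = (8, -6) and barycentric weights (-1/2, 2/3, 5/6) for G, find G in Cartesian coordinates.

G = (-1/2)·D + (2/3)·E + (5/6)·F.
x-coordinate: (-1/2)·0 + (2/3)·(-1) + (5/6)·8 = 6.
y-coordinate: (-1/2)·0 + (2/3)·(-8) + (5/6)·(-6) = -31/3.

(6, -31/3)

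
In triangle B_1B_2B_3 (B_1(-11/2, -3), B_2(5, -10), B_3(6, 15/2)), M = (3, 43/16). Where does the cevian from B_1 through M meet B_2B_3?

(35/6, 55/12)

Barycentric coordinates of M with respect to B_1B_2B_3: (1/4, 1/8, 5/8).
On side B_2B_3 the B_1-coordinate is zero; dropping M's B_1-weight 1/4 and renormalizing the remaining 1/8 : 5/8 gives weights 1/6, 5/6 on B_2, B_3.
N = (1/6)·(5, -10) + (5/6)·(6, 15/2) = (35/6, 55/12).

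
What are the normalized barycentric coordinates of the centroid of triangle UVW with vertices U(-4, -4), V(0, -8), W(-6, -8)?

(1/3, 1/3, 1/3)

The centroid is the average of the vertices, so each weight is 1/3.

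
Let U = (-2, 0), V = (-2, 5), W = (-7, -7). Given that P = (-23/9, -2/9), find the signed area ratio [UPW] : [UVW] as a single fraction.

1/9

[UVW] = ½·((-2)·(5−(-7)) + (-2)·(-7−0) + (-7)·(0−5)) = ½·(-24 + 14 + 35) = 25/2.
[UPW] = ½·((-2)·(-2/9−(-7)) + (-23/9)·(-7−0) + (-7)·(0−(-2/9))) = ½·(-122/9 + 161/9 − 14/9) = 25/18, so the ratio is (25/18)/(25/2) = 1/9.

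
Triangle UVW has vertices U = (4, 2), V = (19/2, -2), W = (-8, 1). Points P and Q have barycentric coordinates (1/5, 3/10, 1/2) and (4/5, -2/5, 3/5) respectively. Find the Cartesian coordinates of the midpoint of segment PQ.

(-23/8, 33/20)

Barycentric coordinates of the midpoint are the average: (1/2, -1/20, 11/20).
Converting: (1/2)·U + (-1/20)·V + (11/20)·W = (-23/8, 33/20).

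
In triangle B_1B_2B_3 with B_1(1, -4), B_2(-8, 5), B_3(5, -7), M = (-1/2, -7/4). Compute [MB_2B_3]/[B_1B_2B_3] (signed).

-1/4

[B_1B_2B_3] = ½·(1·(5−(-7)) + (-8)·(-7−(-4)) + 5·(-4−5)) = ½·(12 + 24 − 45) = -9/2.
[MB_2B_3] = ½·((-1/2)·(5−(-7)) + (-8)·(-7−(-7/4)) + 5·(-7/4−5)) = ½·(-6 + 42 − 135/4) = 9/8, so the ratio is (9/8)/(-9/2) = -1/4.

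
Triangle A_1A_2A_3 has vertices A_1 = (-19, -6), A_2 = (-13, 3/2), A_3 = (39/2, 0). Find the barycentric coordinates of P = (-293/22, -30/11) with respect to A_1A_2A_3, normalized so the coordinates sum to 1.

Signed area of the reference triangle: [A_1A_2A_3] = ½·((-19)·(3/2−0) + (-13)·(0−(-6)) + (39/2)·(-6−(3/2))) = ½·(-57/2 − 78 − 585/4) = -1011/8.
[PA_2A_3] = ½·((-293/22)·(3/2−0) + (-13)·(0−(-30/11)) + (39/2)·(-30/11−(3/2))) = ½·(-879/44 − 390/11 − 3627/44) = -3033/44, so the A_1-coordinate is (-3033/44)/(-1011/8) = 6/11.
[A_1PA_3] = ½·((-19)·(-30/11−0) + (-293/22)·(0−(-6)) + (39/2)·(-6−(-30/11))) = ½·(570/11 − 879/11 − 702/11) = -1011/22, so the A_2-coordinate is 4/11.
[A_1A_2P] = ½·((-19)·(3/2−(-30/11)) + (-13)·(-30/11−(-6)) + (-293/22)·(-6−(3/2))) = ½·(-1767/22 − 468/11 + 4395/44) = -1011/88, so the A_3-coordinate is 1/11.

(6/11, 4/11, 1/11)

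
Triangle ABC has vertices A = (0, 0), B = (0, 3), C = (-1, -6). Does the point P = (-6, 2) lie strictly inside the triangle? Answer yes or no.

no

Barycentric coordinates of P: (-53/3, 38/3, 6).
The three coordinates are negative, positive, positive; a point is interior exactly when all three are positive.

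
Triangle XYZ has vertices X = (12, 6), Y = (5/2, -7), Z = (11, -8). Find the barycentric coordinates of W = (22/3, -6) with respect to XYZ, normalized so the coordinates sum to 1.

(1/9, 4/9, 4/9)

Signed area of the reference triangle: [XYZ] = ½·(12·(-7−(-8)) + (5/2)·(-8−6) + 11·(6−(-7))) = ½·(12 − 35 + 143) = 60.
[WYZ] = ½·((22/3)·(-7−(-8)) + (5/2)·(-8−(-6)) + 11·(-6−(-7))) = ½·(22/3 − 5 + 11) = 20/3, so the X-coordinate is (20/3)/60 = 1/9.
[XWZ] = ½·(12·(-6−(-8)) + (22/3)·(-8−6) + 11·(6−(-6))) = ½·(24 − 308/3 + 132) = 80/3, so the Y-coordinate is 4/9.
[XYW] = ½·(12·(-7−(-6)) + (5/2)·(-6−6) + (22/3)·(6−(-7))) = ½·(-12 − 30 + 286/3) = 80/3, so the Z-coordinate is 4/9.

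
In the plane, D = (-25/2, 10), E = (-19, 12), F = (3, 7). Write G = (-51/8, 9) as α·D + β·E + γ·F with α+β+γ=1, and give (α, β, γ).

(1/4, 1/4, 1/2)

Signed area of the reference triangle: [DEF] = ½·((-25/2)·(12−7) + (-19)·(7−10) + 3·(10−12)) = ½·(-125/2 + 57 − 6) = -23/4.
[GEF] = ½·((-51/8)·(12−7) + (-19)·(7−9) + 3·(9−12)) = ½·(-255/8 + 38 − 9) = -23/16, so the D-coordinate is (-23/16)/(-23/4) = 1/4.
[DGF] = ½·((-25/2)·(9−7) + (-51/8)·(7−10) + 3·(10−9)) = ½·(-25 + 153/8 + 3) = -23/16, so the E-coordinate is 1/4.
[DEG] = ½·((-25/2)·(12−9) + (-19)·(9−10) + (-51/8)·(10−12)) = ½·(-75/2 + 19 + 51/4) = -23/8, so the F-coordinate is 1/2.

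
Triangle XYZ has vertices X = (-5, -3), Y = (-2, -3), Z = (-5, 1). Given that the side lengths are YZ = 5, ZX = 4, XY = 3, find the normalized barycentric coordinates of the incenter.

The incenter has barycentric coordinates proportional to the opposite side lengths: (5 : 4 : 3).
Normalizing by 5+4+3 = 12 gives (5/12, 1/3, 1/4).

(5/12, 1/3, 1/4)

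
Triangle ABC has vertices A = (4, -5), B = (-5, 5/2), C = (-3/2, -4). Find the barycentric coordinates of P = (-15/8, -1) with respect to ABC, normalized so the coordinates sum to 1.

(1/4, 1/2, 1/4)

Signed area of the reference triangle: [ABC] = ½·(4·(5/2−(-4)) + (-5)·(-4−(-5)) + (-3/2)·(-5−(5/2))) = ½·(26 − 5 + 45/4) = 129/8.
[PBC] = ½·((-15/8)·(5/2−(-4)) + (-5)·(-4−(-1)) + (-3/2)·(-1−(5/2))) = ½·(-195/16 + 15 + 21/4) = 129/32, so the A-coordinate is (129/32)/(129/8) = 1/4.
[APC] = ½·(4·(-1−(-4)) + (-15/8)·(-4−(-5)) + (-3/2)·(-5−(-1))) = ½·(12 − 15/8 + 6) = 129/16, so the B-coordinate is 1/2.
[ABP] = ½·(4·(5/2−(-1)) + (-5)·(-1−(-5)) + (-15/8)·(-5−(5/2))) = ½·(14 − 20 + 225/16) = 129/32, so the C-coordinate is 1/4.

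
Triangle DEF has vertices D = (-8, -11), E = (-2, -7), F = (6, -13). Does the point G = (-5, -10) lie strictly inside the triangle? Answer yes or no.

Barycentric coordinates of G: (21/34, 5/17, 3/34).
The three coordinates are positive, positive, positive; a point is interior exactly when all three are positive.

yes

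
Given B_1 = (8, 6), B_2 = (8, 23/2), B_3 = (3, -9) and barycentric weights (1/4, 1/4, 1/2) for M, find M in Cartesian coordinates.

M = (1/4)·B_1 + (1/4)·B_2 + (1/2)·B_3.
x-coordinate: (1/4)·8 + (1/4)·8 + (1/2)·3 = 11/2.
y-coordinate: (1/4)·6 + (1/4)·(23/2) + (1/2)·(-9) = -1/8.

(11/2, -1/8)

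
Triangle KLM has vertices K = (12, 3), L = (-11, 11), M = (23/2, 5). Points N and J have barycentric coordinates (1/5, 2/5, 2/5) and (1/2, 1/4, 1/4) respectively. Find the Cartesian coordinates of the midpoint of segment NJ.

Barycentric coordinates of the midpoint are the average: (7/20, 13/40, 13/40).
Converting: (7/20)·K + (13/40)·L + (13/40)·M = (349/80, 25/4).

(349/80, 25/4)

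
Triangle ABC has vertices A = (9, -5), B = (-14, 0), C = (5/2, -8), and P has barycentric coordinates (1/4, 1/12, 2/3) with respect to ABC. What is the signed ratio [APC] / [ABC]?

1/12

The signed ratio [APC]/[ABC] equals the barycentric coordinate of P at vertex B, which is 1/12.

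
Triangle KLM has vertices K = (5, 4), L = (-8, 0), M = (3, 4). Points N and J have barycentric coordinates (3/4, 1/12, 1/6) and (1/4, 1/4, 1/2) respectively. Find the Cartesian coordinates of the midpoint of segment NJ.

Barycentric coordinates of the midpoint are the average: (1/2, 1/6, 1/3).
Converting: (1/2)·K + (1/6)·L + (1/3)·M = (13/6, 10/3).

(13/6, 10/3)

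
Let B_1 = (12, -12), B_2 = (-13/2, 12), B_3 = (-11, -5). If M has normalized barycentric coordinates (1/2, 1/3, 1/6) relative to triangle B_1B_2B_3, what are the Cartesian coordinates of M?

(2, -17/6)

M = (1/2)·B_1 + (1/3)·B_2 + (1/6)·B_3.
x-coordinate: (1/2)·12 + (1/3)·(-13/2) + (1/6)·(-11) = 2.
y-coordinate: (1/2)·(-12) + (1/3)·12 + (1/6)·(-5) = -17/6.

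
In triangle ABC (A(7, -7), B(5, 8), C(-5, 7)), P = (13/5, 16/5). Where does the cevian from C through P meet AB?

Barycentric coordinates of P with respect to ABC: (3/10, 2/5, 3/10).
On side AB the C-coordinate is zero; dropping P's C-weight 3/10 and renormalizing the remaining 3/10 : 2/5 gives weights 3/7, 4/7 on A, B.
Q = (3/7)·(7, -7) + (4/7)·(5, 8) = (41/7, 11/7).

(41/7, 11/7)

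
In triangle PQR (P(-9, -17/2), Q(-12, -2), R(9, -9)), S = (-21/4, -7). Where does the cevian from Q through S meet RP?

(-3, -26/3)

Barycentric coordinates of S with respect to PQR: (1/2, 1/4, 1/4).
On side RP the Q-coordinate is zero; dropping S's Q-weight 1/4 and renormalizing the remaining 1/4 : 1/2 gives weights 1/3, 2/3 on R, P.
T = (1/3)·(9, -9) + (2/3)·(-9, -17/2) = (-3, -26/3).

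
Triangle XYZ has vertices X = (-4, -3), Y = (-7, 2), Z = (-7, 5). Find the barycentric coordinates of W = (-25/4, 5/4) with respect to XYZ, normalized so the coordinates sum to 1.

(1/4, 7/12, 1/6)

Signed area of the reference triangle: [XYZ] = ½·((-4)·(2−5) + (-7)·(5−(-3)) + (-7)·(-3−2)) = ½·(12 − 56 + 35) = -9/2.
[WYZ] = ½·((-25/4)·(2−5) + (-7)·(5−(5/4)) + (-7)·(5/4−2)) = ½·(75/4 − 105/4 + 21/4) = -9/8, so the X-coordinate is (-9/8)/(-9/2) = 1/4.
[XWZ] = ½·((-4)·(5/4−5) + (-25/4)·(5−(-3)) + (-7)·(-3−(5/4))) = ½·(15 − 50 + 119/4) = -21/8, so the Y-coordinate is 7/12.
[XYW] = ½·((-4)·(2−(5/4)) + (-7)·(5/4−(-3)) + (-25/4)·(-3−2)) = ½·(-3 − 119/4 + 125/4) = -3/4, so the Z-coordinate is 1/6.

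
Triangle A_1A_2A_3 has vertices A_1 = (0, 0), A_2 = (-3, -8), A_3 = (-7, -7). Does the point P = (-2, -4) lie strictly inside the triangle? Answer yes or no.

Barycentric coordinates of P: (17/35, 2/5, 4/35).
The three coordinates are positive, positive, positive; a point is interior exactly when all three are positive.

yes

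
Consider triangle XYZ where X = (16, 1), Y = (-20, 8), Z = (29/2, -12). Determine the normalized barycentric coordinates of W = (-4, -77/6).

(-5/6, 1/2, 4/3)

Signed area of the reference triangle: [XYZ] = ½·(16·(8−(-12)) + (-20)·(-12−1) + (29/2)·(1−8)) = ½·(320 + 260 − 203/2) = 957/4.
[WYZ] = ½·((-4)·(8−(-12)) + (-20)·(-12−(-77/6)) + (29/2)·(-77/6−8)) = ½·(-80 − 50/3 − 3625/12) = -1595/8, so the X-coordinate is (-1595/8)/(957/4) = -5/6.
[XWZ] = ½·(16·(-77/6−(-12)) + (-4)·(-12−1) + (29/2)·(1−(-77/6))) = ½·(-40/3 + 52 + 2407/12) = 957/8, so the Y-coordinate is 1/2.
[XYW] = ½·(16·(8−(-77/6)) + (-20)·(-77/6−1) + (-4)·(1−8)) = ½·(1000/3 + 830/3 + 28) = 319, so the Z-coordinate is 4/3.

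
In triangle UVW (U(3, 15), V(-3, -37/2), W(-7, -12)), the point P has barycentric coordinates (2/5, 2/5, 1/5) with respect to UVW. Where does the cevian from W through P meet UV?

(0, -7/4)

Line WP meets UV where the W-coordinate vanishes; zeroing P's W-weight and renormalizing leaves U, V-weights 2/5 : 2/5 → (1/2, 1/2).
So Q = (1/2)·U + (1/2)·V = (0, -7/4).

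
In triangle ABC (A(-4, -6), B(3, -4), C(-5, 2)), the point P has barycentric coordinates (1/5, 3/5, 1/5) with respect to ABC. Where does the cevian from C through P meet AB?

(5/4, -9/2)

Line CP meets AB where the C-coordinate vanishes; zeroing P's C-weight and renormalizing leaves A, B-weights 1/5 : 3/5 → (1/4, 3/4).
So Q = (1/4)·A + (3/4)·B = (5/4, -9/2).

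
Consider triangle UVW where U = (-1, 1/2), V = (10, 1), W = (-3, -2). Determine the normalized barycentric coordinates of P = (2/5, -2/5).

Signed area of the reference triangle: [UVW] = ½·((-1)·(1−(-2)) + 10·(-2−(1/2)) + (-3)·(1/2−1)) = ½·(-3 − 25 + 3/2) = -53/4.
[PVW] = ½·((2/5)·(1−(-2)) + 10·(-2−(-2/5)) + (-3)·(-2/5−1)) = ½·(6/5 − 16 + 21/5) = -53/10, so the U-coordinate is (-53/10)/(-53/4) = 2/5.
[UPW] = ½·((-1)·(-2/5−(-2)) + (2/5)·(-2−(1/2)) + (-3)·(1/2−(-2/5))) = ½·(-8/5 − 1 − 27/10) = -53/20, so the V-coordinate is 1/5.
[UVP] = ½·((-1)·(1−(-2/5)) + 10·(-2/5−(1/2)) + (2/5)·(1/2−1)) = ½·(-7/5 − 9 − 1/5) = -53/10, so the W-coordinate is 2/5.

(2/5, 1/5, 2/5)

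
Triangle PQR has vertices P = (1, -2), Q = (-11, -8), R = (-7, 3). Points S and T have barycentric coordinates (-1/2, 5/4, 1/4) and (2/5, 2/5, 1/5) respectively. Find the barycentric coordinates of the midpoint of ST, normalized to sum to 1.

(-1/20, 33/40, 9/40)

Since both coordinate triples sum to 1, the midpoint's barycentrics are the componentwise average.
(-1/2+2/5)/2 = -1/20; similarly 33/40 and 9/40.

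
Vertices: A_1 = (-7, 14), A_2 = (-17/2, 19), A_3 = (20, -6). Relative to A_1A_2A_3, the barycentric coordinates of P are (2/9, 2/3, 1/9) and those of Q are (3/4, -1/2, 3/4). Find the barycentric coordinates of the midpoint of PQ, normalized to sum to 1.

Since both coordinate triples sum to 1, the midpoint's barycentrics are the componentwise average.
(2/9+3/4)/2 = 35/72; similarly 1/12 and 31/72.

(35/72, 1/12, 31/72)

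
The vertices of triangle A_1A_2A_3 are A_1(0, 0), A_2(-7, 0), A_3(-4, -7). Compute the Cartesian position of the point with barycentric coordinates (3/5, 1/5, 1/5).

P = (3/5)·A_1 + (1/5)·A_2 + (1/5)·A_3.
x-coordinate: (3/5)·0 + (1/5)·(-7) + (1/5)·(-4) = -11/5.
y-coordinate: (3/5)·0 + (1/5)·0 + (1/5)·(-7) = -7/5.

(-11/5, -7/5)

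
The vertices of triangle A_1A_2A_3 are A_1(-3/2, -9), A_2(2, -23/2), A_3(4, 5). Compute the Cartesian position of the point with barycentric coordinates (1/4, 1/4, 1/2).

P = (1/4)·A_1 + (1/4)·A_2 + (1/2)·A_3.
x-coordinate: (1/4)·(-3/2) + (1/4)·2 + (1/2)·4 = 17/8.
y-coordinate: (1/4)·(-9) + (1/4)·(-23/2) + (1/2)·5 = -21/8.

(17/8, -21/8)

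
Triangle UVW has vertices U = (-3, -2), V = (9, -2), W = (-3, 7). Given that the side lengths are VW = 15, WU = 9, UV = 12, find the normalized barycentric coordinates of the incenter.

The incenter has barycentric coordinates proportional to the opposite side lengths: (15 : 9 : 12).
Normalizing by 15+9+12 = 36 gives (5/12, 1/4, 1/3).

(5/12, 1/4, 1/3)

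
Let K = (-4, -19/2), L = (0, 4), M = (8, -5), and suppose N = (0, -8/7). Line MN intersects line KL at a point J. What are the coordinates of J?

Barycentric coordinates of N with respect to KLM: (2/7, 4/7, 1/7).
On side KL the M-coordinate is zero; dropping N's M-weight 1/7 and renormalizing the remaining 2/7 : 4/7 gives weights 1/3, 2/3 on K, L.
J = (1/3)·(-4, -19/2) + (2/3)·(0, 4) = (-4/3, -1/2).

(-4/3, -1/2)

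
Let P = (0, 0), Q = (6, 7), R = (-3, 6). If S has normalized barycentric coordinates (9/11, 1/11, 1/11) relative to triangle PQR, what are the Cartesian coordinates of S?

(3/11, 13/11)

S = (9/11)·P + (1/11)·Q + (1/11)·R.
x-coordinate: (9/11)·0 + (1/11)·6 + (1/11)·(-3) = 3/11.
y-coordinate: (9/11)·0 + (1/11)·7 + (1/11)·6 = 13/11.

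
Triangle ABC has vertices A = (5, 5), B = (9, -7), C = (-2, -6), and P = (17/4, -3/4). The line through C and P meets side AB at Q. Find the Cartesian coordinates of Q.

Barycentric coordinates of P with respect to ABC: (1/2, 1/4, 1/4).
On side AB the C-coordinate is zero; dropping P's C-weight 1/4 and renormalizing the remaining 1/2 : 1/4 gives weights 2/3, 1/3 on A, B.
Q = (2/3)·(5, 5) + (1/3)·(9, -7) = (19/3, 1).

(19/3, 1)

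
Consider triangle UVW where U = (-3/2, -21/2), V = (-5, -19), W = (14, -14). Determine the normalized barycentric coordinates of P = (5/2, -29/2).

Signed area of the reference triangle: [UVW] = ½·((-3/2)·(-19−(-14)) + (-5)·(-14−(-21/2)) + 14·(-21/2−(-19))) = ½·(15/2 + 35/2 + 119) = 72.
[PVW] = ½·((5/2)·(-19−(-14)) + (-5)·(-14−(-29/2)) + 14·(-29/2−(-19))) = ½·(-25/2 − 5/2 + 63) = 24, so the U-coordinate is 24/72 = 1/3.
[UPW] = ½·((-3/2)·(-29/2−(-14)) + (5/2)·(-14−(-21/2)) + 14·(-21/2−(-29/2))) = ½·(3/4 − 35/4 + 56) = 24, so the V-coordinate is 1/3.
[UVP] = ½·((-3/2)·(-19−(-29/2)) + (-5)·(-29/2−(-21/2)) + (5/2)·(-21/2−(-19))) = ½·(27/4 + 20 + 85/4) = 24, so the W-coordinate is 1/3.
Check: 1/3 + 1/3 + 1/3 = 1.

(1/3, 1/3, 1/3)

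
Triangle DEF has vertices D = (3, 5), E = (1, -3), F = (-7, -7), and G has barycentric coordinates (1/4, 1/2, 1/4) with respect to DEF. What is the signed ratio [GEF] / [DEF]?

The signed ratio [GEF]/[DEF] equals the barycentric coordinate of G at vertex D, which is 1/4.

1/4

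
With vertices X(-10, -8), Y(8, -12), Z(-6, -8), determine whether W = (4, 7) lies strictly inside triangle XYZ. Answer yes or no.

no

Barycentric coordinates of W: (-125/8, -15/4, 163/8).
The three coordinates are negative, negative, positive; a point is interior exactly when all three are positive.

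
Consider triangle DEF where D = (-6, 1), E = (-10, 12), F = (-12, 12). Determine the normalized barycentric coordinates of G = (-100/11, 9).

Signed area of the reference triangle: [DEF] = ½·((-6)·(12−12) + (-10)·(12−1) + (-12)·(1−12)) = ½·(0 − 110 + 132) = 11.
[GEF] = ½·((-100/11)·(12−12) + (-10)·(12−9) + (-12)·(9−12)) = ½·(0 − 30 + 36) = 3, so the D-coordinate is 3/11 = 3/11.
[DGF] = ½·((-6)·(9−12) + (-100/11)·(12−1) + (-12)·(1−9)) = ½·(18 − 100 + 96) = 7, so the E-coordinate is 7/11.
[DEG] = ½·((-6)·(12−9) + (-10)·(9−1) + (-100/11)·(1−12)) = ½·(-18 − 80 + 100) = 1, so the F-coordinate is 1/11.

(3/11, 7/11, 1/11)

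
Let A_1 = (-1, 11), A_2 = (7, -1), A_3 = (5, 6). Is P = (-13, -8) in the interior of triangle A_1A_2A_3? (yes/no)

no

Barycentric coordinates of P: (77/16, 87/16, -37/4).
The three coordinates are positive, positive, negative; a point is interior exactly when all three are positive.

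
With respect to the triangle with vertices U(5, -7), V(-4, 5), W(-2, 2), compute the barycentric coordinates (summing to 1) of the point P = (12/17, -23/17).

Signed area of the reference triangle: [UVW] = ½·(5·(5−2) + (-4)·(2−(-7)) + (-2)·(-7−5)) = ½·(15 − 36 + 24) = 3/2.
[PVW] = ½·((12/17)·(5−2) + (-4)·(2−(-23/17)) + (-2)·(-23/17−5)) = ½·(36/17 − 228/17 + 216/17) = 12/17, so the U-coordinate is (12/17)/(3/2) = 8/17.
[UPW] = ½·(5·(-23/17−2) + (12/17)·(2−(-7)) + (-2)·(-7−(-23/17))) = ½·(-285/17 + 108/17 + 192/17) = 15/34, so the V-coordinate is 5/17.
[UVP] = ½·(5·(5−(-23/17)) + (-4)·(-23/17−(-7)) + (12/17)·(-7−5)) = ½·(540/17 − 384/17 − 144/17) = 6/17, so the W-coordinate is 4/17.
Check: 8/17 + 5/17 + 4/17 = 1.

(8/17, 5/17, 4/17)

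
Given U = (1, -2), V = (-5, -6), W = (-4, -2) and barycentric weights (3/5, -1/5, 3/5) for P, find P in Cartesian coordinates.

(-4/5, -6/5)

P = (3/5)·U + (-1/5)·V + (3/5)·W.
x-coordinate: (3/5)·1 + (-1/5)·(-5) + (3/5)·(-4) = -4/5.
y-coordinate: (3/5)·(-2) + (-1/5)·(-6) + (3/5)·(-2) = -6/5.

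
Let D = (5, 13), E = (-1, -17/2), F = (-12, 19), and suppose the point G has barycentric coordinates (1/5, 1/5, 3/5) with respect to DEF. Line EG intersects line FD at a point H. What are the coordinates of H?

Line EG meets FD where the E-coordinate vanishes; zeroing G's E-weight and renormalizing leaves F, D-weights 3/5 : 1/5 → (3/4, 1/4).
So H = (3/4)·F + (1/4)·D = (-31/4, 35/2).

(-31/4, 35/2)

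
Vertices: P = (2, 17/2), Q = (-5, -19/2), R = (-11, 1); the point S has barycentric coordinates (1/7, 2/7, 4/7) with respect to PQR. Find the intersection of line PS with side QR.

(-9, -5/2)

Line PS meets QR where the P-coordinate vanishes; zeroing S's P-weight and renormalizing leaves Q, R-weights 2/7 : 4/7 → (1/3, 2/3).
So T = (1/3)·Q + (2/3)·R = (-9, -5/2).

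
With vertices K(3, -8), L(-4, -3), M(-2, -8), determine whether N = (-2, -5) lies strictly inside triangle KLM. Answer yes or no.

Barycentric coordinates of N: (6/25, 3/5, 4/25).
The three coordinates are positive, positive, positive; a point is interior exactly when all three are positive.

yes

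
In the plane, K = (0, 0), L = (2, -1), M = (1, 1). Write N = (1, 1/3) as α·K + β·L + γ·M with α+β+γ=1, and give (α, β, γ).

Signed area of the reference triangle: [KLM] = ½·(0·(-1−1) + 2·(1−0) + 1·(0−(-1))) = ½·(0 + 2 + 1) = 3/2.
[NLM] = ½·(1·(-1−1) + 2·(1−(1/3)) + 1·(1/3−(-1))) = ½·(-2 + 4/3 + 4/3) = 1/3, so the K-coordinate is (1/3)/(3/2) = 2/9.
[KNM] = ½·(0·(1/3−1) + 1·(1−0) + 1·(0−(1/3))) = ½·(0 + 1 − 1/3) = 1/3, so the L-coordinate is 2/9.
[KLN] = ½·(0·(-1−(1/3)) + 2·(1/3−0) + 1·(0−(-1))) = ½·(0 + 2/3 + 1) = 5/6, so the M-coordinate is 5/9.

(2/9, 2/9, 5/9)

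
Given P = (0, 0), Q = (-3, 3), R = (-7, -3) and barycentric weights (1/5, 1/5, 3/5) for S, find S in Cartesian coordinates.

S = (1/5)·P + (1/5)·Q + (3/5)·R.
x-coordinate: (1/5)·0 + (1/5)·(-3) + (3/5)·(-7) = -24/5.
y-coordinate: (1/5)·0 + (1/5)·3 + (3/5)·(-3) = -6/5.

(-24/5, -6/5)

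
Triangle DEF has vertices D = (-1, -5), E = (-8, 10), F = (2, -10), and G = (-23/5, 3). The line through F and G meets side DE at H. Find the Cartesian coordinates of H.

(-25/4, 25/4)

Barycentric coordinates of G with respect to DEF: (1/5, 3/5, 1/5).
On side DE the F-coordinate is zero; dropping G's F-weight 1/5 and renormalizing the remaining 1/5 : 3/5 gives weights 1/4, 3/4 on D, E.
H = (1/4)·(-1, -5) + (3/4)·(-8, 10) = (-25/4, 25/4).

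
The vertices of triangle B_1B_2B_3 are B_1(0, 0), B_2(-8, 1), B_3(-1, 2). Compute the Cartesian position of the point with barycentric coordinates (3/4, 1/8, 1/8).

M = (3/4)·B_1 + (1/8)·B_2 + (1/8)·B_3.
x-coordinate: (3/4)·0 + (1/8)·(-8) + (1/8)·(-1) = -9/8.
y-coordinate: (3/4)·0 + (1/8)·1 + (1/8)·2 = 3/8.

(-9/8, 3/8)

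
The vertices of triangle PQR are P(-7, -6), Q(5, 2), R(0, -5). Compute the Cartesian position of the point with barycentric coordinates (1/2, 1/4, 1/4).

(-9/4, -15/4)

S = (1/2)·P + (1/4)·Q + (1/4)·R.
x-coordinate: (1/2)·(-7) + (1/4)·5 + (1/4)·0 = -9/4.
y-coordinate: (1/2)·(-6) + (1/4)·2 + (1/4)·(-5) = -15/4.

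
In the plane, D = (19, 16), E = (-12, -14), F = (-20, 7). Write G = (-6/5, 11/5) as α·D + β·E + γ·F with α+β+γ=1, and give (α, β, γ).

Signed area of the reference triangle: [DEF] = ½·(19·(-14−7) + (-12)·(7−16) + (-20)·(16−(-14))) = ½·(-399 + 108 − 600) = -891/2.
[GEF] = ½·((-6/5)·(-14−7) + (-12)·(7−(11/5)) + (-20)·(11/5−(-14))) = ½·(126/5 − 288/5 − 324) = -891/5, so the D-coordinate is (-891/5)/(-891/2) = 2/5.
[DGF] = ½·(19·(11/5−7) + (-6/5)·(7−16) + (-20)·(16−(11/5))) = ½·(-456/5 + 54/5 − 276) = -891/5, so the E-coordinate is 2/5.
[DEG] = ½·(19·(-14−(11/5)) + (-12)·(11/5−16) + (-6/5)·(16−(-14))) = ½·(-1539/5 + 828/5 − 36) = -891/10, so the F-coordinate is 1/5.

(2/5, 2/5, 1/5)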